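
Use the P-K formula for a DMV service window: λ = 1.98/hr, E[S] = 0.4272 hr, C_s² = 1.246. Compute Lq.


ρ = λ·E[S] = 1.98·0.4272 = 0.8459
Lq = ρ²(1+C_s²)/(2(1−ρ)) = 0.7155·(1+1.246)/(2·0.1541)
= 0.7155·2.2460/0.3083 = 5.21250

Final: 5.21250


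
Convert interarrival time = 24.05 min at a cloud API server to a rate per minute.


λ = 1/(interarrival time) in consistent units.
1 minute = 1 min, so λ = 1/24.05 = 0.04158 per minute

Final: 0.04158 /min


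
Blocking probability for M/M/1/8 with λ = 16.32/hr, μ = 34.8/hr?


ρ = λ/μ = 16.32/34.8 = 0.4690
P_K = (1−ρ)ρ^K/(1−ρ^(K+1)) = (0.5310·0.002340)/(1 − 0.001097)
= 0.001242/0.998903 = 0.001244

Final: 0.001244


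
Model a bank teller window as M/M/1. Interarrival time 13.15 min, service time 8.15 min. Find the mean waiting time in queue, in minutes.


λ = 60/13.15 = 4.5627 /hr
μ = 60/8.15 = 7.3620 /hr
ρ = λ/μ = 4.5627/7.3620 = 0.6198
Wq = ρ/(μ−λ) = 0.6198/(7.3620−4.5627) = 0.22141 hr
In minutes: 0.22141·60 = 13.285 min

Final: 13.285 min


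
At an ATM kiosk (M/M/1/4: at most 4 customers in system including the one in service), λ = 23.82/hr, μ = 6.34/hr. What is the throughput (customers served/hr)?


ρ = 3.7571; P_K = (1−ρ)ρ^4/(1−ρ^5) = 0.734819
λ_eff = λ(1 − P_K) = 23.82·(1 − 0.734819) = 23.82·0.265181 = 6.3166 /hr

Final: 6.3166 /hr


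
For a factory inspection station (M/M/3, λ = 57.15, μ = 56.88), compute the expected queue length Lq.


a = λ/μ = 1.0047; ρ = a/3 = 0.3349
P₀ = 0.361836
Lq = P₀·a^c·ρ / (c!·(1−ρ)²) = 0.361836·1.01431·0.3349/(6·0.44234)
= 0.04631

Final: 0.04631


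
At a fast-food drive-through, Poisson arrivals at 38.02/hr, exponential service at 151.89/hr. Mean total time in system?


W = 1/(μ−λ) = 1/(151.89 − 38.02) = 1/113.87 = 0.008782 hr

Final: 0.008782 hr


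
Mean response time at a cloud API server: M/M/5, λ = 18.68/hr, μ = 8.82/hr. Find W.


a = 2.1179; ρ = 0.4236; P₀ = 0.119070
Lq = P₀·a^c·ρ/(c!(1−ρ)²) = 0.05390
Wq = Lq/λ = 0.05390/18.68 = 0.002886 hr
W = Wq + 1/μ = 0.002886 + 0.11338 = 0.11626 hr

Final: 0.11626 hr


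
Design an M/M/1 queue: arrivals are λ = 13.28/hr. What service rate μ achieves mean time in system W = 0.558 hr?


W = 1/(μ−λ) ⇒ μ − λ = 1/W = 1/0.558 = 1.7921
μ = λ + 1/W = 13.28 + 1.7921 = 15.0721 per hr

Final: 15.0721 /hr


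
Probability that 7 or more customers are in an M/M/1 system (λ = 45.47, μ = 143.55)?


ρ = 45.47/143.55 = 0.3168
P(N ≥ n) = ρ^n = 0.3168^7 = 0.0003199

Final: 0.0003199


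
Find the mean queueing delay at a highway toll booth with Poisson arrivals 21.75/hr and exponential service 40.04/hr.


ρ = 21.75/40.04 = 0.5432
Wq = ρ/(μ−λ) = 0.5432/(40.04 − 21.75) = 0.5432/18.29 = 0.02970 hr

Final: 0.02970 hr


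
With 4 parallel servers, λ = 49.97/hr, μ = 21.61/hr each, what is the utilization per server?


ρ = λ/(cμ) = 49.97/(4·21.61) = 49.97/86.44 = 0.5781

Final: 0.5781


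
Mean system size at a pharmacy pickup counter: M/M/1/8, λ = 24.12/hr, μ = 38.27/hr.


ρ = 24.12/38.27 = 0.6303
L = ρ[1 − (K+1)ρ^K + Kρ^(K+1)] / [(1−ρ)(1−ρ^(K+1))]
Numerator: 0.6303·(1 − 9·0.024897 + 8·0.015692) = 0.568152
Denominator: (0.3697)·(0.984308) = 0.363939
L = 0.568152/0.363939 = 1.5611

Final: 1.5611


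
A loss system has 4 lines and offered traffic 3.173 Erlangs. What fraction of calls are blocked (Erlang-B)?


B(c,a) = (a^c/c!) / Σ_{k=0}^{c} a^k/k!
a^4/4! = 4.223466
Σ terms (k=0..4): 1.00000 + 3.17300 + 5.03396 + 5.32426 + 4.22347 = 18.754687
B = 4.223466/18.754687 = 0.225195

Final: 0.225195


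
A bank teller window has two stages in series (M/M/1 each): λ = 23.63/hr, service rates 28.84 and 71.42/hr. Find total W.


Each node sees arrival rate λ = 23.63/hr (tandem ⇒ throughput preserved).
W₁ = 1/(μ₁−λ) = 1/(28.84−23.63) = 0.19194 hr
W₂ = 1/(μ₂−λ) = 1/(71.42−23.63) = 0.02092 hr
W_total = W₁ + W₂ = 0.19194 + 0.02092 = 0.21286 hr

Final: 0.21286 hr


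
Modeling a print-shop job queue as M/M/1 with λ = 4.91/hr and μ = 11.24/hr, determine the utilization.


ρ = λ/μ = 4.91/11.24 = 0.4368

Final: 0.4368


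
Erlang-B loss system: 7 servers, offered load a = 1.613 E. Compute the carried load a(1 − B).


B(7,1.613) = 0.001124 (Erlang-B)
Carried load = a(1 − B) = 1.613·(1 − 0.001124) = 1.613·0.998876 = 1.6112 E

Final: 1.6112 Erlangs


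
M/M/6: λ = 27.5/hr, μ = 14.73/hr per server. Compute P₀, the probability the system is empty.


a = λ/μ = 27.5/14.73 = 1.8669; ρ = a/c = 0.3112
Σ_{k=0}^{5} a^k/k! (terms k=0..5) = 1.00000 + 1.86694 + 1.74273 + 1.08452 + 0.50618 + 0.18900 = 6.38938
Tail: a^6/(6!(1−ρ)) = 42.34281/(720·0.6888) = 0.08537
P₀ = 1/(6.38938 + 0.08537) = 1/6.47475 = 0.154446

Final: 0.154446


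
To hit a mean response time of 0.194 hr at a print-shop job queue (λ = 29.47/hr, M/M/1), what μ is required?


W = 1/(μ−λ) ⇒ μ − λ = 1/W = 1/0.194 = 5.1546
μ = λ + 1/W = 29.47 + 5.1546 = 34.6246 per hr

Final: 34.6246 /hr


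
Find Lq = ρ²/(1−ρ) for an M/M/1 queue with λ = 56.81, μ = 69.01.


ρ = 56.81/69.01 = 0.8232
Lq = ρ²/(1−ρ) = 0.6777/0.1768 = 3.8333

Final: 3.8333


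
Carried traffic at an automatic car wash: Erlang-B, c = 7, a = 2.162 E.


B(7,2.162) = 0.005051 (Erlang-B)
Carried load = a(1 − B) = 2.162·(1 − 0.005051) = 2.162·0.994949 = 2.1511 E

Final: 2.1511 Erlangs


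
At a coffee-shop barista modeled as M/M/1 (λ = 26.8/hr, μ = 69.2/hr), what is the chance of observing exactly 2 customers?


ρ = 26.8/69.2 = 0.3873
P_n = (1−ρ)·ρ^n = (1 − 0.3873)·0.3873^2 = 0.6127·0.149988 = 0.091900

Final: 0.091900


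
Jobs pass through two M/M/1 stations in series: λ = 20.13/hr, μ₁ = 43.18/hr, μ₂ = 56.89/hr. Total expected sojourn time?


Each node sees arrival rate λ = 20.13/hr (tandem ⇒ throughput preserved).
W₁ = 1/(μ₁−λ) = 1/(43.18−20.13) = 0.04338 hr
W₂ = 1/(μ₂−λ) = 1/(56.89−20.13) = 0.02720 hr
W_total = W₁ + W₂ = 0.04338 + 0.02720 = 0.07059 hr

Final: 0.07059 hr


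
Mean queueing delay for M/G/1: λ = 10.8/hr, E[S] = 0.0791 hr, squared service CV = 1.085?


ρ = λ·E[S] = 10.8·0.0791 = 0.8543
E[S²] = E[S]²(1+C_s²) = 0.0791²·(1+1.085) = 0.013045
Wq = λ·E[S²]/(2(1−ρ)) = 10.8·0.013045/(2·0.1457) = 0.48343 hr

Final: 0.48343 hr


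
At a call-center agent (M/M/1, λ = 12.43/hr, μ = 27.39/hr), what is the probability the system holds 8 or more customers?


ρ = 12.43/27.39 = 0.4538
P(N ≥ n) = ρ^n = 0.4538^8 = 0.001799

Final: 0.001799


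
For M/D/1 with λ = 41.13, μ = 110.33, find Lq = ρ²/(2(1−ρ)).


ρ = 41.13/110.33 = 0.3728
M/D/1: Lq = ρ²/(2(1−ρ)) = 0.1390/(2·0.6272) = 0.11079

Final: 0.11079


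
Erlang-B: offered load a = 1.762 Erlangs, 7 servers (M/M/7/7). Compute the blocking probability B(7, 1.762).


B(c,a) = (a^c/c!) / Σ_{k=0}^{c} a^k/k!
a^7/7! = 0.010462
Σ terms (k=0..7): 1.00000 + 1.76200 + 1.55232 + 0.91173 + 0.40162 + 0.14153 + 0.04156 + 0.01046 = 5.821224
B = 0.010462/5.821224 = 0.001797

Final: 0.001797


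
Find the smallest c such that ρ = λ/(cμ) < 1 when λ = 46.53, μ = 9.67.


Stability requires cμ > λ ⇔ c > λ/μ.
λ/μ = 46.53/9.67 = 4.8118
Minimum integer c = ⌊4.8118⌋ + 1 = 5
Check: 5·9.67 = 48.35 > 46.53, while 4·9.67 = 38.68 ≤ 46.53

Final: 5 servers


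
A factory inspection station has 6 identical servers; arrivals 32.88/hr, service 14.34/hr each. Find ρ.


ρ = λ/(cμ) = 32.88/(6·14.34) = 32.88/86.04 = 0.3821

Final: 0.3821


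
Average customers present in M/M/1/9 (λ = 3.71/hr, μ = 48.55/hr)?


ρ = 3.71/48.55 = 0.07642
L = ρ[1 − (K+1)ρ^K + Kρ^(K+1)] / [(1−ρ)(1−ρ^(K+1))]
Numerator: 0.07642·(1 − 10·8.885e-11 + 9·6.790e-12) = 0.076416
Denominator: (0.9236)·(1.000000) = 0.923584
L = 0.076416/0.923584 = 0.08274

Final: 0.08274


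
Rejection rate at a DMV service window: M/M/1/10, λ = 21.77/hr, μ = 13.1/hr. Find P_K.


ρ = λ/μ = 21.77/13.1 = 1.6618
P_K = (1−ρ)ρ^K/(1−ρ^(K+1)) = (-0.6618·160.646524)/(1 − 266.967545)
= -106.321020/-265.967545 = 0.399752

Final: 0.399752


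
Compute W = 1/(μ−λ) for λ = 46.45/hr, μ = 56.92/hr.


W = 1/(μ−λ) = 1/(56.92 − 46.45) = 1/10.47 = 0.09551 hr

Final: 0.09551 hr


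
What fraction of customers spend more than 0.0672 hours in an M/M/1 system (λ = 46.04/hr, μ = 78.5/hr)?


W ~ Exponential(μ−λ) for M/M/1.
μ − λ = 78.5 − 46.04 = 32.4600
P(W > t) = e^{−(μ−λ)t} = e^{−2.1813} = 0.112893

Final: 0.112893


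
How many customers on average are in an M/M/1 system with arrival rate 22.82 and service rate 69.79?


ρ = λ/μ = 22.82/69.79 = 0.3270
L = ρ/(1−ρ) = 0.3270/(1 − 0.3270) = 0.3270/0.6730 = 0.4858

Final: 0.4858


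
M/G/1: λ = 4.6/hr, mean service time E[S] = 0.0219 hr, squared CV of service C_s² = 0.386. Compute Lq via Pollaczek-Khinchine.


ρ = λ·E[S] = 4.6·0.0219 = 0.1007
Lq = ρ²(1+C_s²)/(2(1−ρ)) = 0.01015·(1+0.386)/(2·0.8993)
= 0.01015·1.3860/1.7985 = 0.007821

Final: 0.007821


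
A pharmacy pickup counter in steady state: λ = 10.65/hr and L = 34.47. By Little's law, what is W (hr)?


W = L/λ = 34.47/10.65 = 3.2366 hr

Final: 3.2366 hr


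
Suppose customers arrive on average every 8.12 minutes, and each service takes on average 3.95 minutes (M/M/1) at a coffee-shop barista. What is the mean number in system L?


λ = 60/8.12 = 7.3892 /hr
μ = 60/3.95 = 15.1899 /hr
ρ = λ/μ = 7.3892/15.1899 = 0.4865
L = ρ/(1−ρ) = 0.4865/0.5135 = 0.9472

Final: 0.9472


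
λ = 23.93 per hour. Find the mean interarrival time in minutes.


Mean interarrival time = 1/λ = 1/23.93 hour = 0.04179 hour
In minutes: 0.04179 × 60 = 2.5073 min

Final: 2.5073 min


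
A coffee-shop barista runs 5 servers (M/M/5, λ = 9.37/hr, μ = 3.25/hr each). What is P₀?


a = λ/μ = 9.37/3.25 = 2.8831; ρ = a/c = 0.5766
Σ_{k=0}^{4} a^k/k! (terms k=0..4) = 1.00000 + 2.88308 + 4.15607 + 3.99409 + 2.87881 = 14.91204
Tail: a^5/(5!(1−ρ)) = 199.19625/(120·0.4234) = 3.92071
P₀ = 1/(14.91204 + 3.92071) = 1/18.83275 = 0.053099

Final: 0.053099


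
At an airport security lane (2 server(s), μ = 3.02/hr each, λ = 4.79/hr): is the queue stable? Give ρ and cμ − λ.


Total capacity cμ = 2·3.02 = 6.04/hr
ρ = λ/(cμ) = 4.79/6.04 = 0.7930
Stable ⇔ ρ < 1: YES
Spare capacity = cμ − λ = 6.04 − 4.79 = 1.25/hr

Final: ρ = 0.7930; stable; margin = 1.25/hr


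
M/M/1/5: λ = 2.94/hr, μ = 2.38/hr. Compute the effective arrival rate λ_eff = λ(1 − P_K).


ρ = 1.2353; P_K = (1−ρ)ρ^5/(1−ρ^6) = 0.265078
λ_eff = λ(1 − P_K) = 2.94·(1 − 0.265078) = 2.94·0.734922 = 2.1607 /hr

Final: 2.1607 /hr


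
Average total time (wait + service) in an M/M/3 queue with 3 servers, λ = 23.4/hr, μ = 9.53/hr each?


a = 2.4554; ρ = 0.8185; P₀ = 0.049847
Lq = P₀·a^c·ρ/(c!(1−ρ)²) = 3.05459
Wq = Lq/λ = 3.05459/23.4 = 0.13054 hr
W = Wq + 1/μ = 0.13054 + 0.10493 = 0.23547 hr

Final: 0.23547 hr


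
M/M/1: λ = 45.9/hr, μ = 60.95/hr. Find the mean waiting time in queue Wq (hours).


ρ = 45.9/60.95 = 0.7531
Wq = ρ/(μ−λ) = 0.7531/(60.95 − 45.9) = 0.7531/15.05 = 0.05004 hr

Final: 0.05004 hr


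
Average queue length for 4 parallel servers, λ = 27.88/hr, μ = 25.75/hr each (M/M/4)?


a = λ/μ = 1.0827; ρ = a/4 = 0.2707
P₀ = 0.337962
Lq = P₀·a^c·ρ / (c!·(1−ρ)²) = 0.337962·1.37424·0.2707/(24·0.53191)
= 0.009848

Final: 0.009848


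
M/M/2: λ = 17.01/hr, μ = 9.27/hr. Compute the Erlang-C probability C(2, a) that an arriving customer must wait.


a = λ/μ = 1.8350; ρ = a/2 = 0.9175
P₀ = 0.043038 (from M/M/c formula)
C(c,a) = [a^c/(c!(1−ρ))]·P₀ = [3.36705/(2·0.08252)]·0.043038
= 20.40034·0.043038 = 0.877989

Final: 0.877989


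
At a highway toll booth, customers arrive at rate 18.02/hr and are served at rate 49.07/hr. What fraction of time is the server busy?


ρ = λ/μ = 18.02/49.07 = 0.3672

Final: 0.3672


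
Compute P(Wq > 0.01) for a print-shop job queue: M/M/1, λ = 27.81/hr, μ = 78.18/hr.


ρ = 27.81/78.18 = 0.3557
P(Wq > t) = ρ·e^{−(μ−λ)t} = 0.3557·e^{−0.5037}
= 0.3557·0.604291 = 0.214957

Final: 0.214957


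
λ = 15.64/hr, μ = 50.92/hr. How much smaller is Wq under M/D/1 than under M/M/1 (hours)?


ρ = 15.64/50.92 = 0.3071
Wq(M/M/1) = ρ/(μ−λ) = 0.3071/35.28 = 0.008706 hr
Wq(M/D/1) = ρ/(2(μ−λ)) = 0.004353 hr
Savings = 0.008706 − 0.004353 = 0.004353 hr

Final: 0.004353 hr


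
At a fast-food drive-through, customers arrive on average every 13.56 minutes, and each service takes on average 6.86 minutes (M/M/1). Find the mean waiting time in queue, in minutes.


λ = 60/13.56 = 4.4248 /hr
μ = 60/6.86 = 8.7464 /hr
ρ = λ/μ = 4.4248/8.7464 = 0.5059
Wq = ρ/(μ−λ) = 0.5059/(8.7464−4.4248) = 0.11706 hr
In minutes: 0.11706·60 = 7.024 min

Final: 7.024 min


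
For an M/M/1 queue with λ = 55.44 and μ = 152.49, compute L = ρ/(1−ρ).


ρ = λ/μ = 55.44/152.49 = 0.3636
L = ρ/(1−ρ) = 0.3636/(1 − 0.3636) = 0.3636/0.6364 = 0.5713

Final: 0.5713


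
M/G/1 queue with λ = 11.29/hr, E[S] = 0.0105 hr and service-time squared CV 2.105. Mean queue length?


ρ = λ·E[S] = 11.29·0.0105 = 0.1185
Lq = ρ²(1+C_s²)/(2(1−ρ)) = 0.01405·(1+2.105)/(2·0.8815)
= 0.01405·3.1050/1.7629 = 0.02475

Final: 0.02475


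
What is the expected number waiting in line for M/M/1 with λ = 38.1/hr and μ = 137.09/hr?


ρ = 38.1/137.09 = 0.2779
Lq = ρ²/(1−ρ) = 0.07724/0.7221 = 0.1070

Final: 0.1070


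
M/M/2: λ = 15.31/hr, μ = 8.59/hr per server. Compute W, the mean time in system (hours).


a = 1.7823; ρ = 0.8912; P₀ = 0.057556
Lq = P₀·a^c·ρ/(c!(1−ρ)²) = 6.87608
Wq = Lq/λ = 6.87608/15.31 = 0.44912 hr
W = Wq + 1/μ = 0.44912 + 0.11641 = 0.56554 hr

Final: 0.56554 hr


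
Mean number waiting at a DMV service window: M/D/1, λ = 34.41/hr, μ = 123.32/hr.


ρ = 34.41/123.32 = 0.2790
M/D/1: Lq = ρ²/(2(1−ρ)) = 0.07786/(2·0.7210) = 0.05400

Final: 0.05400


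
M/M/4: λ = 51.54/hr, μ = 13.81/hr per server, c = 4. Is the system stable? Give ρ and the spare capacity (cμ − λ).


Total capacity cμ = 4·13.81 = 55.24/hr
ρ = λ/(cμ) = 51.54/55.24 = 0.9330
Stable ⇔ ρ < 1: YES
Spare capacity = cμ − λ = 55.24 − 51.54 = 3.70/hr

Final: ρ = 0.9330; stable; margin = 3.70/hr


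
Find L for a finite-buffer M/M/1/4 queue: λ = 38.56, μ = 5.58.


ρ = 38.56/5.58 = 6.9104
L = ρ[1 − (K+1)ρ^K + Kρ^(K+1)] / [(1−ρ)(1−ρ^(K+1))]
Numerator: 6.9104·(1 − 5·2280.401433 + 4·15758.472983) = 356803.590791
Denominator: (-5.9104)·(-15757.472983) = 93132.877950
L = 356803.590791/93132.877950 = 3.8311

Final: 3.8311


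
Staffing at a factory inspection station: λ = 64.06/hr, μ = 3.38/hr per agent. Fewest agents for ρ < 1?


Stability requires cμ > λ ⇔ c > λ/μ.
λ/μ = 64.06/3.38 = 18.9527
Minimum integer c = ⌊18.9527⌋ + 1 = 19
Check: 19·3.38 = 64.22 > 64.06, while 18·3.38 = 60.84 ≤ 64.06

Final: 19 servers


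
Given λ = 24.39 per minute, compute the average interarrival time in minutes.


Mean interarrival time = 1/λ = 1/24.39 minute = 0.04100 minute
In minutes: 0.04100 × 1 = 0.04100 min

Final: 0.04100 min


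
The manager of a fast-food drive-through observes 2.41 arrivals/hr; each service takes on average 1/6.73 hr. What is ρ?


ρ = λ/μ = 2.41/6.73 = 0.3581

Final: 0.3581


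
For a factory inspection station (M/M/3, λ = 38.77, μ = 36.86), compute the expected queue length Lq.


a = λ/μ = 1.0518; ρ = a/3 = 0.3506
P₀ = 0.344397
Lq = P₀·a^c·ρ / (c!·(1−ρ)²) = 0.344397·1.16365·0.3506/(6·0.42171)
= 0.05553

Final: 0.05553


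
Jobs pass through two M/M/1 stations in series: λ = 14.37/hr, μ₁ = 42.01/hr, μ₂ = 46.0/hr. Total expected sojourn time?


Each node sees arrival rate λ = 14.37/hr (tandem ⇒ throughput preserved).
W₁ = 1/(μ₁−λ) = 1/(42.01−14.37) = 0.03618 hr
W₂ = 1/(μ₂−λ) = 1/(46.0−14.37) = 0.03162 hr
W_total = W₁ + W₂ = 0.03618 + 0.03162 = 0.06780 hr

Final: 0.06780 hr


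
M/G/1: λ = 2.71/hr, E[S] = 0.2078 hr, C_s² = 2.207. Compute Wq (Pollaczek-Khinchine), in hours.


ρ = λ·E[S] = 2.71·0.2078 = 0.5631
E[S²] = E[S]²(1+C_s²) = 0.2078²·(1+2.207) = 0.138481
Wq = λ·E[S²]/(2(1−ρ)) = 2.71·0.138481/(2·0.4369) = 0.42952 hr

Final: 0.42952 hr


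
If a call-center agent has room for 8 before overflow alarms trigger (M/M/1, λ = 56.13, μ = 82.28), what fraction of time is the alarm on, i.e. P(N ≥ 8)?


ρ = 56.13/82.28 = 0.6822
P(N ≥ n) = ρ^n = 0.6822^8 = 0.046904

Final: 0.046904


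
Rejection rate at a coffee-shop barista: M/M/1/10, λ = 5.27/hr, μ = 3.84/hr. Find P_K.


ρ = λ/μ = 5.27/3.84 = 1.3724
P_K = (1−ρ)ρ^K/(1−ρ^(K+1)) = (-0.3724·23.702487)/(1 − 32.529194)
= -8.826707/-31.529194 = 0.279953

Final: 0.279953


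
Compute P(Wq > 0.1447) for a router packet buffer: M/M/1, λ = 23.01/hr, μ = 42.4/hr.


ρ = 23.01/42.4 = 0.5427
P(Wq > t) = ρ·e^{−(μ−λ)t} = 0.5427·e^{−2.8057}
= 0.5427·0.060462 = 0.032812

Final: 0.032812


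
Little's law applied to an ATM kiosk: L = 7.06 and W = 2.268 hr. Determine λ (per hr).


λ = L/W = 7.06/2.268 = 3.1129 /hr

Final: 3.1129 /hr


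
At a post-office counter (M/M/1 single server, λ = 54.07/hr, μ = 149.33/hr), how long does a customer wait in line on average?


ρ = 54.07/149.33 = 0.3621
Wq = ρ/(μ−λ) = 0.3621/(149.33 − 54.07) = 0.3621/95.26 = 0.003801 hr

Final: 0.003801 hr


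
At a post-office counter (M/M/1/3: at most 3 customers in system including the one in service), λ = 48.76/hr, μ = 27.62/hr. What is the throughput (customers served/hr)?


ρ = 1.7654; P_K = (1−ρ)ρ^3/(1−ρ^4) = 0.483310
λ_eff = λ(1 − P_K) = 48.76·(1 − 0.483310) = 48.76·0.516690 = 25.1938 /hr

Final: 25.1938 /hr


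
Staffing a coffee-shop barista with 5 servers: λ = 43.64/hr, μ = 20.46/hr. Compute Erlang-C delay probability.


a = λ/μ = 2.1329; ρ = a/5 = 0.4266
P₀ = 0.117248 (from M/M/c formula)
C(c,a) = [a^c/(c!(1−ρ))]·P₀ = [44.14643/(120·0.5734)]·0.117248
= 0.64158·0.117248 = 0.075224

Final: 0.075224


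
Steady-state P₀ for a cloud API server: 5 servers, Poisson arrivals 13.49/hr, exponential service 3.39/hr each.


a = λ/μ = 13.49/3.39 = 3.9794; ρ = a/c = 0.7959
Σ_{k=0}^{4} a^k/k! (terms k=0..4) = 1.00000 + 3.97935 + 7.91762 + 10.50233 + 10.44811 = 33.84741
Tail: a^5/(5!(1−ρ)) = 997.84080/(120·0.2041) = 40.73555
P₀ = 1/(33.84741 + 40.73555) = 1/74.58296 = 0.013408

Final: 0.013408


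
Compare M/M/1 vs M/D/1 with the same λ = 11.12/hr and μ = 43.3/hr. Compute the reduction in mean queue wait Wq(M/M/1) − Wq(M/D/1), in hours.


ρ = 11.12/43.3 = 0.2568
Wq(M/M/1) = ρ/(μ−λ) = 0.2568/32.18 = 0.007981 hr
Wq(M/D/1) = ρ/(2(μ−λ)) = 0.003990 hr
Savings = 0.007981 − 0.003990 = 0.003990 hr

Final: 0.003990 hr


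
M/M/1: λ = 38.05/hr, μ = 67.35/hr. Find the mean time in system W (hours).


W = 1/(μ−λ) = 1/(67.35 − 38.05) = 1/29.30 = 0.03413 hr

Final: 0.03413 hr


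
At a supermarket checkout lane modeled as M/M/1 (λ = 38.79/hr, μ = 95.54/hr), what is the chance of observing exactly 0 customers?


ρ = 38.79/95.54 = 0.4060
P_n = (1−ρ)·ρ^n = (1 − 0.4060)·0.4060^0 = 0.5940·1.000000 = 0.593992

Final: 0.593992


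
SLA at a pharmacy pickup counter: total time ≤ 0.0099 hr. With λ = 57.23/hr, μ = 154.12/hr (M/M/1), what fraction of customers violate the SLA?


W ~ Exponential(μ−λ) for M/M/1.
μ − λ = 154.12 − 57.23 = 96.8900
P(W > t) = e^{−(μ−λ)t} = e^{−0.9592} = 0.383195

Final: 0.383195


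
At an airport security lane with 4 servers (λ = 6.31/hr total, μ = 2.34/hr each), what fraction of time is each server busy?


ρ = λ/(cμ) = 6.31/(4·2.34) = 6.31/9.36 = 0.6741

Final: 0.6741


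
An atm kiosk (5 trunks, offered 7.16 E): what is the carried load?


B(5,7.16) = 0.434038 (Erlang-B)
Carried load = a(1 − B) = 7.16·(1 − 0.434038) = 7.16·0.565962 = 4.0523 E

Final: 4.0523 Erlangs


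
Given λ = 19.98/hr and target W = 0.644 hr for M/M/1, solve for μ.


W = 1/(μ−λ) ⇒ μ − λ = 1/W = 1/0.644 = 1.5528
μ = λ + 1/W = 19.98 + 1.5528 = 21.5328 per hr

Final: 21.5328 /hr


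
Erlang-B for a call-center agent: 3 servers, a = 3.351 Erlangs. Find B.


B(c,a) = (a^c/c!) / Σ_{k=0}^{c} a^k/k!
a^3/3! = 6.271509
Σ terms (k=0..3): 1.00000 + 3.35100 + 5.61460 + 6.27151 = 16.237109
B = 6.271509/16.237109 = 0.386245

Final: 0.386245


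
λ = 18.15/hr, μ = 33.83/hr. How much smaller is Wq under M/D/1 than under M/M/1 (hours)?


ρ = 18.15/33.83 = 0.5365
Wq(M/M/1) = ρ/(μ−λ) = 0.5365/15.68 = 0.03422 hr
Wq(M/D/1) = ρ/(2(μ−λ)) = 0.01711 hr
Savings = 0.03422 − 0.01711 = 0.01711 hr

Final: 0.01711 hr


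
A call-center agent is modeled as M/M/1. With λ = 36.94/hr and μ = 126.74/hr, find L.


ρ = λ/μ = 36.94/126.74 = 0.2915
L = ρ/(1−ρ) = 0.2915/(1 − 0.2915) = 0.2915/0.7085 = 0.4114

Final: 0.4114


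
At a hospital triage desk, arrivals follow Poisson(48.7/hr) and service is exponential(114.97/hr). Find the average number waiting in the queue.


ρ = 48.7/114.97 = 0.4236
Lq = ρ²/(1−ρ) = 0.1794/0.5764 = 0.3113

Final: 0.3113


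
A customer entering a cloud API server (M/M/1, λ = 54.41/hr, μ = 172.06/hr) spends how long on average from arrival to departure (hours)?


W = 1/(μ−λ) = 1/(172.06 − 54.41) = 1/117.65 = 0.008500 hr

Final: 0.008500 hr


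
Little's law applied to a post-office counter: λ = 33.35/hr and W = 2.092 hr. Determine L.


L = λW = 33.35·2.092 = 69.7682

Final: 69.7682


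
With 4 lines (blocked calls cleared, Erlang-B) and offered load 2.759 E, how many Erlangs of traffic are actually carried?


B(4,2.759) = 0.179109 (Erlang-B)
Carried load = a(1 − B) = 2.759·(1 − 0.179109) = 2.759·0.820891 = 2.2648 E

Final: 2.2648 Erlangs


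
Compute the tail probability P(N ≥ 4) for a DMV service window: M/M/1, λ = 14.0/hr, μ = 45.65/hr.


ρ = 14.0/45.65 = 0.3067
P(N ≥ n) = ρ^n = 0.3067^4 = 0.008846

Final: 0.008846


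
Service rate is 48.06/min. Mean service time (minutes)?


Mean service time = 1/μ = 1/48.06 minute = 0.02081 minute
In minutes: 0.02081 × 1 = 0.02081 min

Final: 0.02081 min


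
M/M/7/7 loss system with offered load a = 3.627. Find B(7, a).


B(c,a) = (a^c/c!) / Σ_{k=0}^{c} a^k/k!
a^7/7! = 1.638334
Σ terms (k=0..7): 1.00000 + 3.62700 + 6.57756 + 7.95228 + 7.21073 + 5.23066 + 3.16193 + 1.63833 = 36.398494
B = 1.638334/36.398494 = 0.045011

Final: 0.045011


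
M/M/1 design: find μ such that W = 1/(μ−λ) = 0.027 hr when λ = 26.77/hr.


W = 1/(μ−λ) ⇒ μ − λ = 1/W = 1/0.027 = 37.0370
μ = λ + 1/W = 26.77 + 37.0370 = 63.8070 per hr

Final: 63.8070 /hr


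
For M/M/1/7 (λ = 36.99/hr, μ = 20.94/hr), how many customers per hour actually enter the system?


ρ = 1.7665; P_K = (1−ρ)ρ^7/(1−ρ^8) = 0.438526
λ_eff = λ(1 − P_K) = 36.99·(1 − 0.438526) = 36.99·0.561474 = 20.7689 /hr

Final: 20.7689 /hr


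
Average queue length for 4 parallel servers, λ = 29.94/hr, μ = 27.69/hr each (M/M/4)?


a = λ/μ = 1.0813; ρ = a/4 = 0.2703
P₀ = 0.338461
Lq = P₀·a^c·ρ / (c!·(1−ρ)²) = 0.338461·1.36683·0.2703/(24·0.53244)
= 0.009786

Final: 0.009786


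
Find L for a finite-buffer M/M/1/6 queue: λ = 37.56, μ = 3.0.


ρ = 37.56/3.0 = 12.5200
L = ρ[1 − (K+1)ρ^K + Kρ^(K+1)] / [(1−ρ)(1−ρ^(K+1))]
Numerator: 12.5200·(1 − 7·3851465.156625 + 6·48220343.760948) = 3284769829.515781
Denominator: (-11.5200)·(-48220342.760948) = 555498348.606122
L = 3284769829.515781/555498348.606122 = 5.9132

Final: 5.9132


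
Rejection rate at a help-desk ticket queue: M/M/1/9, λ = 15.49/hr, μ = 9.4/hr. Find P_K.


ρ = λ/μ = 15.49/9.4 = 1.6479
P_K = (1−ρ)ρ^K/(1−ρ^(K+1)) = (-0.6479·89.600839)/(1 − 147.650745)
= -58.049905/-146.650745 = 0.395838

Final: 0.395838


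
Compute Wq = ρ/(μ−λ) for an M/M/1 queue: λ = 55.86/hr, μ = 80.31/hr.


ρ = 55.86/80.31 = 0.6956
Wq = ρ/(μ−λ) = 0.6956/(80.31 − 55.86) = 0.6956/24.45 = 0.02845 hr

Final: 0.02845 hr


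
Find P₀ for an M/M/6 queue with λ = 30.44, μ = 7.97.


a = λ/μ = 30.44/7.97 = 3.8193; ρ = a/c = 0.6366
Σ_{k=0}^{5} a^k/k! (terms k=0..5) = 1.00000 + 3.81932 + 7.29361 + 9.28555 + 8.86613 + 6.77252 = 37.03714
Tail: a^6/(6!(1−ρ)) = 3103.97318/(720·0.3634) = 11.86165
P₀ = 1/(37.03714 + 11.86165) = 1/48.89879 = 0.020450

Final: 0.020450


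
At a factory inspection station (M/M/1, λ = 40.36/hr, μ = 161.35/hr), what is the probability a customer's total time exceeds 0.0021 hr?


W ~ Exponential(μ−λ) for M/M/1.
μ − λ = 161.35 − 40.36 = 120.9900
P(W > t) = e^{−(μ−λ)t} = e^{−0.2541} = 0.775631

Final: 0.775631


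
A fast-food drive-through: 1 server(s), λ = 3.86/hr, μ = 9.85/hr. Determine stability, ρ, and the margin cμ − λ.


Total capacity cμ = 1·9.85 = 9.85/hr
ρ = λ/(cμ) = 3.86/9.85 = 0.3919
Stable ⇔ ρ < 1: YES
Spare capacity = cμ − λ = 9.85 − 3.86 = 5.99/hr

Final: ρ = 0.3919; stable; margin = 5.99/hr


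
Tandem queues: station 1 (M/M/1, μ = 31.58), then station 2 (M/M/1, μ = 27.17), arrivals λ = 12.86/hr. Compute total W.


Each node sees arrival rate λ = 12.86/hr (tandem ⇒ throughput preserved).
W₁ = 1/(μ₁−λ) = 1/(31.58−12.86) = 0.05342 hr
W₂ = 1/(μ₂−λ) = 1/(27.17−12.86) = 0.06988 hr
W_total = W₁ + W₂ = 0.05342 + 0.06988 = 0.12330 hr

Final: 0.12330 hr


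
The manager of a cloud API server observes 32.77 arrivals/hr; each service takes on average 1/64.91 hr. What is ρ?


ρ = λ/μ = 32.77/64.91 = 0.5049

Final: 0.5049


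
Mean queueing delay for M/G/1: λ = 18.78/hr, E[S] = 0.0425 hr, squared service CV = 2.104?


ρ = λ·E[S] = 18.78·0.0425 = 0.7982
E[S²] = E[S]²(1+C_s²) = 0.0425²·(1+2.104) = 0.005607
Wq = λ·E[S²]/(2(1−ρ)) = 18.78·0.005607/(2·0.2018) = 0.26082 hr

Final: 0.26082 hr


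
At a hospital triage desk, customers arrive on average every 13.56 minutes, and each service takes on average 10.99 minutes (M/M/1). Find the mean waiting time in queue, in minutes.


λ = 60/13.56 = 4.4248 /hr
μ = 60/10.99 = 5.4595 /hr
ρ = λ/μ = 4.4248/5.4595 = 0.8105
Wq = ρ/(μ−λ) = 0.8105/(5.4595−4.4248) = 0.78327 hr
In minutes: 0.78327·60 = 46.996 min

Final: 46.996 min


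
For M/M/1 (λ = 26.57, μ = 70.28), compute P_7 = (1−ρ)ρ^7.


ρ = 26.57/70.28 = 0.3781
P_n = (1−ρ)·ρ^n = (1 − 0.3781)·0.3781^7 = 0.6219·0.001104 = 0.0006865

Final: 0.0006865


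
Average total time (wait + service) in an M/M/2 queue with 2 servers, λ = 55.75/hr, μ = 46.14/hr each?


a = 1.2083; ρ = 0.6041; P₀ = 0.246774
Lq = P₀·a^c·ρ/(c!(1−ρ)²) = 0.69448
Wq = Lq/λ = 0.69448/55.75 = 0.01246 hr
W = Wq + 1/μ = 0.01246 + 0.02167 = 0.03413 hr

Final: 0.03413 hr


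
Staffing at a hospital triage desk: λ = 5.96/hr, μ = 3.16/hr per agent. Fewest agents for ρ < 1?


Stability requires cμ > λ ⇔ c > λ/μ.
λ/μ = 5.96/3.16 = 1.8861
Minimum integer c = ⌊1.8861⌋ + 1 = 2
Check: 2·3.16 = 6.32 > 5.96, while 1·3.16 = 3.16 ≤ 5.96

Final: 2 servers


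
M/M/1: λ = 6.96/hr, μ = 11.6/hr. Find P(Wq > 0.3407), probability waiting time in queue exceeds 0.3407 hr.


ρ = 6.96/11.6 = 0.6000
P(Wq > t) = ρ·e^{−(μ−λ)t} = 0.6000·e^{−1.5808}
= 0.6000·0.205801 = 0.123480

Final: 0.123480


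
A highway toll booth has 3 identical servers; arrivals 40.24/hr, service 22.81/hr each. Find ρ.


ρ = λ/(cμ) = 40.24/(3·22.81) = 40.24/68.43 = 0.5880

Final: 0.5880


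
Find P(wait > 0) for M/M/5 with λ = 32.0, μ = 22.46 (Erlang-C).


a = λ/μ = 1.4248; ρ = a/5 = 0.2850
P₀ = 0.240277 (from M/M/c formula)
C(c,a) = [a^c/(c!(1−ρ))]·P₀ = [5.87085/(120·0.7150)]·0.240277
= 0.06842·0.240277 = 0.016440

Final: 0.016440


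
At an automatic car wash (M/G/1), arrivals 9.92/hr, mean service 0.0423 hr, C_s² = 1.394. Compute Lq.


ρ = λ·E[S] = 9.92·0.0423 = 0.4196
Lq = ρ²(1+C_s²)/(2(1−ρ)) = 0.1761·(1+1.394)/(2·0.5804)
= 0.1761·2.3940/1.1608 = 0.36315

Final: 0.36315


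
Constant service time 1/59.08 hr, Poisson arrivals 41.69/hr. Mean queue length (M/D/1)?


ρ = 41.69/59.08 = 0.7057
M/D/1: Lq = ρ²/(2(1−ρ)) = 0.4979/(2·0.2943) = 0.84585

Final: 0.84585


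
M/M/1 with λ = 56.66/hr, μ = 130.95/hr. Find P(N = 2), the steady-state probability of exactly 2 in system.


ρ = 56.66/130.95 = 0.4327
P_n = (1−ρ)·ρ^n = (1 − 0.4327)·0.4327^2 = 0.5673·0.187216 = 0.106210

Final: 0.106210


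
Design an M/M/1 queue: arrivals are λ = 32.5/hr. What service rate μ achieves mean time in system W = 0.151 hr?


W = 1/(μ−λ) ⇒ μ − λ = 1/W = 1/0.151 = 6.6225
μ = λ + 1/W = 32.5 + 6.6225 = 39.1225 per hr

Final: 39.1225 /hr


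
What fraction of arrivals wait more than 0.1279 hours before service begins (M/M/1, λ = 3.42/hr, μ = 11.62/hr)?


ρ = 3.42/11.62 = 0.2943
P(Wq > t) = ρ·e^{−(μ−λ)t} = 0.2943·e^{−1.0488}
= 0.2943·0.350365 = 0.103119

Final: 0.103119


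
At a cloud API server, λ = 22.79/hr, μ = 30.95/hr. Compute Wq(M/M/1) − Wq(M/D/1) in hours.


ρ = 22.79/30.95 = 0.7363
Wq(M/M/1) = ρ/(μ−λ) = 0.7363/8.16 = 0.09024 hr
Wq(M/D/1) = ρ/(2(μ−λ)) = 0.04512 hr
Savings = 0.09024 − 0.04512 = 0.04512 hr

Final: 0.04512 hr


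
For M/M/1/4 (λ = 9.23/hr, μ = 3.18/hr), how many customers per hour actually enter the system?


ρ = 2.9025; P_K = (1−ρ)ρ^4/(1−ρ^5) = 0.658669
λ_eff = λ(1 − P_K) = 9.23·(1 − 0.658669) = 9.23·0.341331 = 3.1505 /hr

Final: 3.1505 /hr


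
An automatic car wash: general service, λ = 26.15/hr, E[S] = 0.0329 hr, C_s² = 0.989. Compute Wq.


ρ = λ·E[S] = 26.15·0.0329 = 0.8603
E[S²] = E[S]²(1+C_s²) = 0.0329²·(1+0.989) = 0.002153
Wq = λ·E[S²]/(2(1−ρ)) = 26.15·0.002153/(2·0.1397) = 0.20155 hr

Final: 0.20155 hr


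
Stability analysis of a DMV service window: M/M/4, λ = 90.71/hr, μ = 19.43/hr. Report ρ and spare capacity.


Total capacity cμ = 4·19.43 = 77.72/hr
ρ = λ/(cμ) = 90.71/77.72 = 1.1671
Stable ⇔ ρ < 1: NO
Spare capacity = cμ − λ = 77.72 − 90.71 = -12.99/hr

Final: ρ = 1.1671; unstable; margin = -12.99/hr


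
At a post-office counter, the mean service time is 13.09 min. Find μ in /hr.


μ = 1/(service time) in consistent units.
1 hour = 60 min, so μ = 60/13.09 = 4.5837 per hour

Final: 4.5837 /hr


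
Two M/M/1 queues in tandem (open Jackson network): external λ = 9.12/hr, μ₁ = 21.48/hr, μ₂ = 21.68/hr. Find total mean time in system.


Each node sees arrival rate λ = 9.12/hr (tandem ⇒ throughput preserved).
W₁ = 1/(μ₁−λ) = 1/(21.48−9.12) = 0.08091 hr
W₂ = 1/(μ₂−λ) = 1/(21.68−9.12) = 0.07962 hr
W_total = W₁ + W₂ = 0.08091 + 0.07962 = 0.16052 hr

Final: 0.16052 hr


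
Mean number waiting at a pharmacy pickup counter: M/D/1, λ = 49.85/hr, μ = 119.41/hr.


ρ = 49.85/119.41 = 0.4175
M/D/1: Lq = ρ²/(2(1−ρ)) = 0.1743/(2·0.5825) = 0.14959

Final: 0.14959


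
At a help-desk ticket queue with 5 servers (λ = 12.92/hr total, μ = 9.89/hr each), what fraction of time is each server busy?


ρ = λ/(cμ) = 12.92/(5·9.89) = 12.92/49.45 = 0.2613

Final: 0.2613


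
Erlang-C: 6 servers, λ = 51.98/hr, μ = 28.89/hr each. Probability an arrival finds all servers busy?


a = λ/μ = 1.7992; ρ = a/6 = 0.2999
P₀ = 0.165297 (from M/M/c formula)
C(c,a) = [a^c/(c!(1−ρ))]·P₀ = [33.92598/(720·0.7001)]·0.165297
= 0.06730·0.165297 = 0.011125

Final: 0.011125


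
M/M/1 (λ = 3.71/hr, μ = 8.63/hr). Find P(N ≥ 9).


ρ = 3.71/8.63 = 0.4299
P(N ≥ n) = ρ^n = 0.4299^9 = 0.0005015

Final: 0.0005015


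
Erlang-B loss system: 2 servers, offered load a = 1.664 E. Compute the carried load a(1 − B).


B(2,1.664) = 0.341970 (Erlang-B)
Carried load = a(1 − B) = 1.664·(1 − 0.341970) = 1.664·0.658030 = 1.0950 E

Final: 1.0950 Erlangs


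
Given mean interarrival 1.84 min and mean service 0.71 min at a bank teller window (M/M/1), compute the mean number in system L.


λ = 60/1.84 = 32.6087 /hr
μ = 60/0.71 = 84.5070 /hr
ρ = λ/μ = 32.6087/84.5070 = 0.3859
L = ρ/(1−ρ) = 0.3859/0.6141 = 0.6283

Final: 0.6283


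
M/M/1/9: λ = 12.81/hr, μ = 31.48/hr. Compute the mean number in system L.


ρ = 12.81/31.48 = 0.4069
L = ρ[1 − (K+1)ρ^K + Kρ^(K+1)] / [(1−ρ)(1−ρ^(K+1))]
Numerator: 0.4069·(1 − 10·0.0003059 + 9·0.0001245) = 0.406136
Denominator: (0.5931)·(0.999876) = 0.593001
L = 0.406136/0.593001 = 0.6849

Final: 0.6849


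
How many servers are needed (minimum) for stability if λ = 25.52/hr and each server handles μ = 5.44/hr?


Stability requires cμ > λ ⇔ c > λ/μ.
λ/μ = 25.52/5.44 = 4.6912
Minimum integer c = ⌊4.6912⌋ + 1 = 5
Check: 5·5.44 = 27.20 > 25.52, while 4·5.44 = 21.76 ≤ 25.52

Final: 5 servers


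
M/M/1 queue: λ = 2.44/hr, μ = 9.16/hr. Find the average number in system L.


ρ = λ/μ = 2.44/9.16 = 0.2664
L = ρ/(1−ρ) = 0.2664/(1 − 0.2664) = 0.2664/0.7336 = 0.3631

Final: 0.3631


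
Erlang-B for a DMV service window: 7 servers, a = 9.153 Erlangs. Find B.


B(c,a) = (a^c/c!) / Σ_{k=0}^{c} a^k/k!
a^7/7! = 1067.858478
Σ terms (k=0..7): 1.00000 + 9.15300 + 41.88870 + 127.80244 + 292.44393 + 535.34785 + 816.67315 + 1067.85848 = 2892.167552
B = 1067.858478/2892.167552 = 0.369224

Final: 0.369224


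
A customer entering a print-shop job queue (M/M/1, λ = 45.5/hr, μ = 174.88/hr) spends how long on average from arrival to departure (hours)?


W = 1/(μ−λ) = 1/(174.88 − 45.5) = 1/129.38 = 0.007729 hr

Final: 0.007729 hr


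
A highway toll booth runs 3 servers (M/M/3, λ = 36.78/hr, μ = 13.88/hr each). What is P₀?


a = λ/μ = 36.78/13.88 = 2.6499; ρ = a/c = 0.8833
Σ_{k=0}^{2} a^k/k! (terms k=0..2) = 1.00000 + 2.64986 + 3.51087 = 7.16072
Tail: a^3/(3!(1−ρ)) = 18.60659/(6·0.1167) = 26.56990
P₀ = 1/(7.16072 + 26.56990) = 1/33.73063 = 0.029647

Final: 0.029647


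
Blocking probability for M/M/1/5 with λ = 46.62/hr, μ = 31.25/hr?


ρ = λ/μ = 46.62/31.25 = 1.4918
P_K = (1−ρ)ρ^K/(1−ρ^(K+1)) = (-0.4918·7.389435)/(1 − 11.023855)
= -3.634420/-10.023855 = 0.362577

Final: 0.362577


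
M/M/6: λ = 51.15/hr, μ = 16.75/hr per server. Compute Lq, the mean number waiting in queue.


a = λ/μ = 3.0537; ρ = a/6 = 0.5090
P₀ = 0.046312
Lq = P₀·a^c·ρ / (c!·(1−ρ)²) = 0.046312·810.93297·0.5090/(720·0.24112)
= 0.11010

Final: 0.11010


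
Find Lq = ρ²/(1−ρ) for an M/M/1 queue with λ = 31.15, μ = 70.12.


ρ = 31.15/70.12 = 0.4442
Lq = ρ²/(1−ρ) = 0.1973/0.5558 = 0.3551

Final: 0.3551


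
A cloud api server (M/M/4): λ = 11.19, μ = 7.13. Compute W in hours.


a = 1.5694; ρ = 0.3924; P₀ = 0.205708
Lq = P₀·a^c·ρ/(c!(1−ρ)²) = 0.05526
Wq = Lq/λ = 0.05526/11.19 = 0.004938 hr
W = Wq + 1/μ = 0.004938 + 0.14025 = 0.14519 hr

Final: 0.14519 hr


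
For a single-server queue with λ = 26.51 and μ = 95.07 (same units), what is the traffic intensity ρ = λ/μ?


ρ = λ/μ = 26.51/95.07 = 0.2788

Final: 0.2788


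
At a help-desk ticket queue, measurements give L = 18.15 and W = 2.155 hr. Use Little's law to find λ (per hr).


λ = L/W = 18.15/2.155 = 8.4223 /hr

Final: 8.4223 /hr


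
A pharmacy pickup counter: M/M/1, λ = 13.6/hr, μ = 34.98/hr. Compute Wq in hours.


ρ = 13.6/34.98 = 0.3888
Wq = ρ/(μ−λ) = 0.3888/(34.98 − 13.6) = 0.3888/21.38 = 0.01818 hr

Final: 0.01818 hr


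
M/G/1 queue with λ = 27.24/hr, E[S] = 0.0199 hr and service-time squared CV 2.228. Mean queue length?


ρ = λ·E[S] = 27.24·0.0199 = 0.5421
Lq = ρ²(1+C_s²)/(2(1−ρ)) = 0.2938·(1+2.228)/(2·0.4579)
= 0.2938·3.2280/0.9158 = 1.03569

Final: 1.03569


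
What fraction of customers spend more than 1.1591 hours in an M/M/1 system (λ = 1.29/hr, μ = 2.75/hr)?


W ~ Exponential(μ−λ) for M/M/1.
μ − λ = 2.75 − 1.29 = 1.4600
P(W > t) = e^{−(μ−λ)t} = e^{−1.6923} = 0.184098

Final: 0.184098


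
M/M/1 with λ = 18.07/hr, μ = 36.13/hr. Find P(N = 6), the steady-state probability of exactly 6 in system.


ρ = 18.07/36.13 = 0.5001
P_n = (1−ρ)·ρ^n = (1 − 0.5001)·0.5001^6 = 0.4999·0.015651 = 0.007823

Final: 0.007823


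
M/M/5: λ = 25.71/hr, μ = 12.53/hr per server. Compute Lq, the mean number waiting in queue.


a = λ/μ = 2.0519; ρ = a/5 = 0.4104
P₀ = 0.127399
Lq = P₀·a^c·ρ / (c!·(1−ρ)²) = 0.127399·36.37098·0.4104/(120·0.34766)
= 0.04558

Final: 0.04558


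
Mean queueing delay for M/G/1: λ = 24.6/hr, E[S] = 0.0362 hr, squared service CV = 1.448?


ρ = λ·E[S] = 24.6·0.0362 = 0.8905
E[S²] = E[S]²(1+C_s²) = 0.0362²·(1+1.448) = 0.003208
Wq = λ·E[S²]/(2(1−ρ)) = 24.6·0.003208/(2·0.1095) = 0.36041 hr

Final: 0.36041 hr


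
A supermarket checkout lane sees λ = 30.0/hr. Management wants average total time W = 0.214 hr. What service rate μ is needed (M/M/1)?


W = 1/(μ−λ) ⇒ μ − λ = 1/W = 1/0.214 = 4.6729
μ = λ + 1/W = 30.0 + 4.6729 = 34.6729 per hr

Final: 34.6729 /hr


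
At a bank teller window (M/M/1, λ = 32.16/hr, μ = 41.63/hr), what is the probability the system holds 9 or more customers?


ρ = 32.16/41.63 = 0.7725
P(N ≥ n) = ρ^n = 0.7725^9 = 0.097991

Final: 0.097991


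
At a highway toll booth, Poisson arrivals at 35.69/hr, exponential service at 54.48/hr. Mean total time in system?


W = 1/(μ−λ) = 1/(54.48 − 35.69) = 1/18.79 = 0.05322 hr

Final: 0.05322 hr


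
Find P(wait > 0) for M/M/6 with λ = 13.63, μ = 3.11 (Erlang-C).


a = λ/μ = 4.3826; ρ = a/6 = 0.7304
P₀ = 0.010596 (from M/M/c formula)
C(c,a) = [a^c/(c!(1−ρ))]·P₀ = [7086.19013/(720·0.2696)]·0.010596
= 36.51102·0.010596 = 0.386879

Final: 0.386879


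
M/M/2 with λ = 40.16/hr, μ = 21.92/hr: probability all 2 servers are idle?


a = λ/μ = 40.16/21.92 = 1.8321; ρ = a/c = 0.9161
Σ_{k=0}^{1} a^k/k! (terms k=0..1) = 1.00000 + 1.83212 = 2.83212
Tail: a^2/(2!(1−ρ)) = 3.35665/(2·0.08394) = 19.99397
P₀ = 1/(2.83212 + 19.99397) = 1/22.82609 = 0.043810

Final: 0.043810


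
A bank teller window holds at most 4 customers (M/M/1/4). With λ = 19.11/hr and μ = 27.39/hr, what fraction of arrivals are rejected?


ρ = λ/μ = 19.11/27.39 = 0.6977
P_K = (1−ρ)ρ^K/(1−ρ^(K+1)) = (0.3023·0.236960)/(1 − 0.165327)
= 0.071633/0.834673 = 0.085822

Final: 0.085822


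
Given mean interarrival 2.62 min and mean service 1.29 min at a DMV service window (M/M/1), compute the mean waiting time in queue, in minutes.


λ = 60/2.62 = 22.9008 /hr
μ = 60/1.29 = 46.5116 /hr
ρ = λ/μ = 22.9008/46.5116 = 0.4924
Wq = ρ/(μ−λ) = 0.4924/(46.5116−22.9008) = 0.02085 hr
In minutes: 0.02085·60 = 1.251 min

Final: 1.251 min


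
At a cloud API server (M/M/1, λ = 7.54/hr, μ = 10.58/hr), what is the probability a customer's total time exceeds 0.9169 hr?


W ~ Exponential(μ−λ) for M/M/1.
μ − λ = 10.58 − 7.54 = 3.0400
P(W > t) = e^{−(μ−λ)t} = e^{−2.7874} = 0.061583

Final: 0.061583


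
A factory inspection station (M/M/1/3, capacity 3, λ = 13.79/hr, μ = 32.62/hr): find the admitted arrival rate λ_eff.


ρ = 0.4227; P_K = (1−ρ)ρ^3/(1−ρ^4) = 0.045051
λ_eff = λ(1 − P_K) = 13.79·(1 − 0.045051) = 13.79·0.954949 = 13.1687 /hr

Final: 13.1687 /hr
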